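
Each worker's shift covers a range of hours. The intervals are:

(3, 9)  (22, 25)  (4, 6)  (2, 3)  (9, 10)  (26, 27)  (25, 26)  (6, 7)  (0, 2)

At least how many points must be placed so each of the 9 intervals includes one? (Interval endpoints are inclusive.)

Sorted: [0,2] [2,3] [4,6] [6,7] [3,9] [9,10] [22,25] [25,26] [26,27]
{[0,2],[2,3]} hit by 2; {[4,6],[6,7],[3,9]} hit by 6; {[9,10]} hit by 10; {[22,25],[25,26]} hit by 25; {[26,27]} hit by 27.
Points: 2, 6, 10, 25, 27 (5 total).

5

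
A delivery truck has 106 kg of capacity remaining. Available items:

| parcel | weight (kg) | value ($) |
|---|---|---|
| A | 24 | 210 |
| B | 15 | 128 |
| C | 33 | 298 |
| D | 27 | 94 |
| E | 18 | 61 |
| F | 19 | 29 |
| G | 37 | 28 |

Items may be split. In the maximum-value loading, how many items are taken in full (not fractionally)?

4

Greedy by value/weight ratio, highest first.
Order: C (298/33=9.03) > A (210/24=8.75) > B (128/15=8.53) > D (94/27=3.48) > E (61/18=3.39) > F (29/19=1.53) > G (28/37=0.76)
Fill: take C (33 @ 298) → take A (24 @ 210) → take B (15 @ 128) → take D (27 @ 94) → take 7/18 of E → 23.72; 106/106 used.
4 item(s) taken whole; one partial (take 7/18 of E).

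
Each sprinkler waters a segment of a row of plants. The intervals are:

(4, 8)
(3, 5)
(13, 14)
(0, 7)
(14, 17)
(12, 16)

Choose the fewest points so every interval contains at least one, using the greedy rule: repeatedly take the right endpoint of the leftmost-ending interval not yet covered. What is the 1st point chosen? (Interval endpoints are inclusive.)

5

Sort by right endpoint; whenever an interval is uncovered, place a point at its right end.
Sorted: [3,5] [0,7] [4,8] [13,14] [12,16] [14,17]
{[3,5],[0,7],[4,8]} hit by 5; {[13,14],[12,16],[14,17]} hit by 14.
Points: 5, 14 (2 total).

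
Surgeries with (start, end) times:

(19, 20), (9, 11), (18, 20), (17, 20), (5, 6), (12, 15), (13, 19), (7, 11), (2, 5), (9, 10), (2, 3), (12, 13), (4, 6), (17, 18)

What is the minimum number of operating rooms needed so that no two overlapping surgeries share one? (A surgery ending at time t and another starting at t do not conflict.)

The answer is the maximum number of intervals overlapping at any instant.
Events (time:±→running): 2:+→1 2:+→2 3:-→1 4:+→2 5:-→1 5:+→2 6:-→1 6:-→0 7:+→1 9:+→2 9:+→3 … peak 3.

3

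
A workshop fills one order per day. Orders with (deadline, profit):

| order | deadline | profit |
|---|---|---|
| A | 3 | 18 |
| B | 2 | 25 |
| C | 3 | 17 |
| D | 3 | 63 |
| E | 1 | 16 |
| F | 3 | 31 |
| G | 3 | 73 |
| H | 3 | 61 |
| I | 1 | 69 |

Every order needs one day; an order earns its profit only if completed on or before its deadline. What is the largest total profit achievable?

Sort by profit descending; place each in the latest free slot ≤ its deadline.
Profit order: G=73 I=69 D=63 H=61 F=31 B=25 A=18 C=17 E=16
Assign: G→slot 3, I→slot 1, D→slot 2, H skipped, F skipped, B skipped, A skipped, C skipped, E skipped.
Slots: [1:I] [2:D] [3:G]
Profit = 69 + 63 + 73 = 205

205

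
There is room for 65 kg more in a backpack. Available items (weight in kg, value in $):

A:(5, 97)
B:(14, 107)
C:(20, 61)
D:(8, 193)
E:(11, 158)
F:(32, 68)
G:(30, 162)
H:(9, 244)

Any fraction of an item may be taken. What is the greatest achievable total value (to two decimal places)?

896.20

Order: H (244/9=27.11) > D (193/8=24.12) > A (97/5=19.40) > E (158/11=14.36) > B (107/14=7.64) > G (162/30=5.40) > C (61/20=3.05) > F (68/32=2.12)
Fill: take H (9 @ 244) → take D (8 @ 193) → take A (5 @ 97) → take E (11 @ 158) → take B (14 @ 107) → take 18/30 of G → 97.20; 65/65 used.
Total value = 896.20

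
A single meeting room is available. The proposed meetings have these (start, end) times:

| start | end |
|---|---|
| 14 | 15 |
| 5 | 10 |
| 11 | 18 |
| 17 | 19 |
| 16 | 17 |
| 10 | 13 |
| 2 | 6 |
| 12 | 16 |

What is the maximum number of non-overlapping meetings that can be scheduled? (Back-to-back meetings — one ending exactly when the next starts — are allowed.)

Sort by end time and greedily take each interval whose start is ≥ the last chosen end.
By end time: (2,6), (5,10), (10,13), (14,15), (12,16), (16,17), (11,18), (17,19).
Pick (2,6); next start ≥ 6 → (10,13); next start ≥ 13 → (14,15); next start ≥ 15 → (16,17); next start ≥ 17 → (17,19).
Selected 5 meetings.

5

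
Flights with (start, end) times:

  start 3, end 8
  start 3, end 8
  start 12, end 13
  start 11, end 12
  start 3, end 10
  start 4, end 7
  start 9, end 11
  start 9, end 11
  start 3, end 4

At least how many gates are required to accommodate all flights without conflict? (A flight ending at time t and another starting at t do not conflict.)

Events (time:±→running): 3:+→1 3:+→2 3:+→3 3:+→4 … peak 4.

4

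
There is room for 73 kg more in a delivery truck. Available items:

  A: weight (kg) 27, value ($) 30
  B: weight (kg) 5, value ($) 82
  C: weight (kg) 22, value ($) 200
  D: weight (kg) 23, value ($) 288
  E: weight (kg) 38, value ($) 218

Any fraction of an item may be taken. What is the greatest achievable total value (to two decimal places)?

Greedy by value/weight ratio, highest first.
Order: B (82/5=16.40) > D (288/23=12.52) > C (200/22=9.09) > E (218/38=5.74) > A (30/27=1.11)
Fill: take B (5 @ 82) → take D (23 @ 288) → take C (22 @ 200) → take 23/38 of E → 131.95; 73/73 used.
Total value = 701.95

701.95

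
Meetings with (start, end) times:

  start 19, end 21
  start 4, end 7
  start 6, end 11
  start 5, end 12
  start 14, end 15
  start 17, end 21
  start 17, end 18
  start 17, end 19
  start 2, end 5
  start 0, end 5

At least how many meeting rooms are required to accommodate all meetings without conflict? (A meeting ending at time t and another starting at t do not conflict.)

3

The answer is the maximum number of intervals overlapping at any instant.
Events (time:±→running): 0:+→1 2:+→2 4:+→3 … peak 3.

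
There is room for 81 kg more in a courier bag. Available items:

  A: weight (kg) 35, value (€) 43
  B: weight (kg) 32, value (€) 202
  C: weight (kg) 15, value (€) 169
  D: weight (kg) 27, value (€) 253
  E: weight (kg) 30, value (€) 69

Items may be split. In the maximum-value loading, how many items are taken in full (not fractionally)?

3

Sort by value per unit weight and fill in that order.
Order: C (169/15=11.27) > D (253/27=9.37) > B (202/32=6.31) > E (69/30=2.30) > A (43/35=1.23)
Fill: take C (15 @ 169) → take D (27 @ 253) → take B (32 @ 202) → take 7/30 of E → 16.10; 81/81 used.
3 item(s) taken whole; one partial (take 7/30 of E).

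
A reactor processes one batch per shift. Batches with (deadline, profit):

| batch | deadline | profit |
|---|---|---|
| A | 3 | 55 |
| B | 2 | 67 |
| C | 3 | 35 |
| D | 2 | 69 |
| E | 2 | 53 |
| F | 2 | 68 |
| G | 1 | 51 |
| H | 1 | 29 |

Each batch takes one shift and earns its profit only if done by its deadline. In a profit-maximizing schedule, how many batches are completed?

3

Profit order: D=69 F=68 B=67 A=55 E=53 G=51 C=35 H=29
Assign: D→slot 2, F→slot 1, B skipped, A→slot 3, E skipped, G skipped, C skipped, H skipped.
Slots: [1:F] [2:D] [3:A]
3 of 8 scheduled.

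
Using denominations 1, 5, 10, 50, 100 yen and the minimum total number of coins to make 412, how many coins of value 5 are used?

0

412 = 4×100 + 1×10 + 2×1
Count of 5: 0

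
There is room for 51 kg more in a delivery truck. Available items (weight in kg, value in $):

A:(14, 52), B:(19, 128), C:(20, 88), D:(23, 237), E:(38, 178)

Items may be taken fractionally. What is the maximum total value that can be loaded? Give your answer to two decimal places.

Greedy by value/weight ratio, highest first.
Ratios (sorted): D 10.30, B 6.74, E 4.68, C 4.40, A 3.71
take D (23 @ 237); take B (19 @ 128); take 9/38 of E → 42.16. Capacity used 51/51.
Total value = 407.16

407.16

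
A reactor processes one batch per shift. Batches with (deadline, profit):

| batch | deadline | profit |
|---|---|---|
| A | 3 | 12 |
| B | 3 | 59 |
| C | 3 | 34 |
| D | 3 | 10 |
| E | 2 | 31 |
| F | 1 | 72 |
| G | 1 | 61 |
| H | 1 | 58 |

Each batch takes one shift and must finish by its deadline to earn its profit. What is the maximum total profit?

165

Take jobs in profit order; each goes to the latest open slot no later than its deadline.
By profit: F(d1,72), G(d1,61), B(d3,59), H(d1,58), C(d3,34), E(d2,31), A(d3,12), D(d3,10)
F→slot 1; G skipped; B→slot 3; H skipped; C→slot 2; E skipped; A skipped; D skipped.
Profit = 72 + 34 + 59 = 165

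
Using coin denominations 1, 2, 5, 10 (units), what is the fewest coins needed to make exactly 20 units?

2

20 = 2×10
Total coins = 2 = 2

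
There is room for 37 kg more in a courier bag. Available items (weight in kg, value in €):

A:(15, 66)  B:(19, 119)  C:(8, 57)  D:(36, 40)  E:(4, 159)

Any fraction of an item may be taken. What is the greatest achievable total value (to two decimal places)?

Sort by value per unit weight and fill in that order.
Order: E (159/4=39.75) > C (57/8=7.12) > B (119/19=6.26) > A (66/15=4.40) > D (40/36=1.11)
Fill: take E (4 @ 159) → take C (8 @ 57) → take B (19 @ 119) → take 6/15 of A → 26.40; 37/37 used.
Total value = 361.40

361.40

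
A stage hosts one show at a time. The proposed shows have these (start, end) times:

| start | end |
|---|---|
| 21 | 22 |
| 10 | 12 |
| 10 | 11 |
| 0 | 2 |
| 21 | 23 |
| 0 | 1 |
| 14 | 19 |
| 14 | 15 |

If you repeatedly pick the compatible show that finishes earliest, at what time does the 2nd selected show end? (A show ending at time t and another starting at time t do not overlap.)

Sorted by end: (0,1)  (0,2)  (10,11)  (10,12)  (14,15)  (14,19)  (21,22)  (21,23)
take (0,1); take (10,11); skip (10,12); take (14,15); take (21,22); skip (21,23).
Selected: (0,1) (10,11) (14,15) (21,22)

11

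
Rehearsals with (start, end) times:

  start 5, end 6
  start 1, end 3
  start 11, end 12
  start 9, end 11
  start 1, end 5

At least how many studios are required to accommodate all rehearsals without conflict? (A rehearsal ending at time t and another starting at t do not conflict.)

The answer is the maximum number of intervals overlapping at any instant.
Events (time:±→running): 1:+→1 1:+→2 … peak 2.

2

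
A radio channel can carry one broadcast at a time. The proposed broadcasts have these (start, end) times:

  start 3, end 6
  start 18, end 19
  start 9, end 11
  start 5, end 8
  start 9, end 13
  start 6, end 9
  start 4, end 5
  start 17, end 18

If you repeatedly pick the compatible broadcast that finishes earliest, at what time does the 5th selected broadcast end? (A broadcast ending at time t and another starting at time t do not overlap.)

Order by finish time; keep every interval that doesn't clash with the previous kept one.
Sorted by end: (4,5)  (3,6)  (5,8)  (6,9)  (9,11)  (9,13)  (17,18)  (18,19)
take (4,5); take (5,8); skip (6,9); take (9,11); take (17,18); take (18,19).
Selected: (4,5) (5,8) (9,11) (17,18) (18,19)

19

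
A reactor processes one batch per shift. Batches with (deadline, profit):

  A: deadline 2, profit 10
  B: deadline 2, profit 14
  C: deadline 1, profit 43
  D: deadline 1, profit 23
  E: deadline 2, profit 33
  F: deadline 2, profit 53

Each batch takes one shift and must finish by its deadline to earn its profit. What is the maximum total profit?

Profit order: F=53 C=43 E=33 D=23 B=14 A=10
Assign: F→slot 2, C→slot 1, E skipped, D skipped, B skipped, A skipped.
Slots: [1:C] [2:F]
Profit = 43 + 53 = 96

96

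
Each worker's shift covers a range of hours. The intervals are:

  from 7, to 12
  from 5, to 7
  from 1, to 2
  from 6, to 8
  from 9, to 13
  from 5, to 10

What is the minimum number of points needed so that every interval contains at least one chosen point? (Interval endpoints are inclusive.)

3

Process intervals by earliest right end; each time one isn't hit yet, stab at its right endpoint.
Sorted: [1,2] [5,7] [6,8] [5,10] [7,12] [9,13]
{[1,2]} hit by 2; {[5,7],[6,8],[5,10],[7,12]} hit by 7; {[9,13]} hit by 13.
Points: 2, 7, 13 (3 total).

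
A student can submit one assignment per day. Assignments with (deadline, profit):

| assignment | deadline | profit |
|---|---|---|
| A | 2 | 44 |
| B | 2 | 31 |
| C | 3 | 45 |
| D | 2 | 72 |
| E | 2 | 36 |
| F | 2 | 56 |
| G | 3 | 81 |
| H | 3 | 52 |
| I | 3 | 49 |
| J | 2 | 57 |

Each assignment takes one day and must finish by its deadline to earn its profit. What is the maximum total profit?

210

Take jobs in profit order; each goes to the latest open slot no later than its deadline.
Profit order: G=81 D=72 J=57 F=56 H=52 I=49 C=45 A=44 E=36 B=31
Assign: G→slot 3, D→slot 2, J→slot 1, F skipped, H skipped, I skipped, C skipped, A skipped, E skipped, B skipped.
Slots: [1:J] [2:D] [3:G]
Profit = 57 + 72 + 81 = 210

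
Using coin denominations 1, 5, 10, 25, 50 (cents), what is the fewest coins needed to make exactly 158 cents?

158 − 3×50→8 − 1×5→3 − 3×1→0
Total coins = 3 + 1 + 3 = 7

7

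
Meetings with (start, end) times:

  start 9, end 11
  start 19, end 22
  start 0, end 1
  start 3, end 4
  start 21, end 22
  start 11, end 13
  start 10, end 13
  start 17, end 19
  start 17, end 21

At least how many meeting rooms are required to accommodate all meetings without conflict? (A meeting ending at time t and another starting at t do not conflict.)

Count concurrent intervals with a sweep; the peak is the room count.
Events (time:±→running): 0:+→1 1:-→0 3:+→1 4:-→0 9:+→1 10:+→2 … peak 2.

2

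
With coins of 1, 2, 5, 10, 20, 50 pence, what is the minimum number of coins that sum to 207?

6

207 − 4×50→7 − 1×5→2 − 1×2→0
Total coins = 4 + 1 + 1 = 6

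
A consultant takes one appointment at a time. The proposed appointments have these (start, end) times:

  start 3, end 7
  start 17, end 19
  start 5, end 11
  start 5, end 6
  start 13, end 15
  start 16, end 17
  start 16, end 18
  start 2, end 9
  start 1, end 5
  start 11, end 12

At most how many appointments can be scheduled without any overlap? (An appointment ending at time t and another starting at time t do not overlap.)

6

Sort by end time and greedily take each interval whose start is ≥ the last chosen end.
By end time: (1,5), (5,6), (3,7), (2,9), (5,11), (11,12), (13,15), (16,17), (16,18), (17,19).
Pick (1,5); next start ≥ 5 → (5,6); next start ≥ 6 → (11,12); next start ≥ 12 → (13,15); next start ≥ 15 → (16,17); next start ≥ 17 → (17,19).
Selected 6 appointments.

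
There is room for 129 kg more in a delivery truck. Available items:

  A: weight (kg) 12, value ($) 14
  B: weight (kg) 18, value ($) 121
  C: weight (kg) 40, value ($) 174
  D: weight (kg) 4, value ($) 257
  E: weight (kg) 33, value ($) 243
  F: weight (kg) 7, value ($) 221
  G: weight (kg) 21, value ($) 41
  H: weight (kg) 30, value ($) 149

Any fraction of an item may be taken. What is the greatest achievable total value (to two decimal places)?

1151.95

Ratios (sorted): D 64.25, F 31.57, E 7.36, B 6.72, H 4.97, C 4.35, G 1.95, A 1.17
take D (4 @ 257); take F (7 @ 221); take E (33 @ 243); take B (18 @ 121); take H (30 @ 149); take 37/40 of C → 160.95. Capacity used 129/129.
Total value = 1151.95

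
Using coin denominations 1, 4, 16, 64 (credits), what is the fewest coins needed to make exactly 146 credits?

146 − 2×64→18 − 1×16→2 − 2×1→0
Total coins = 2 + 1 + 2 = 5

5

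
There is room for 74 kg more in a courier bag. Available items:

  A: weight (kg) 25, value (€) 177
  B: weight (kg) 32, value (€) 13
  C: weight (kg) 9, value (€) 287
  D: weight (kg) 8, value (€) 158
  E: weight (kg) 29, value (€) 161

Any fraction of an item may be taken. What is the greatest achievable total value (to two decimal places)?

Greedy by value/weight ratio, highest first.
Ratios (sorted): C 31.89, D 19.75, A 7.08, E 5.55, B 0.41
take C (9 @ 287); take D (8 @ 158); take A (25 @ 177); take E (29 @ 161); take 3/32 of B → 1.22. Capacity used 74/74.
Total value = 784.22

784.22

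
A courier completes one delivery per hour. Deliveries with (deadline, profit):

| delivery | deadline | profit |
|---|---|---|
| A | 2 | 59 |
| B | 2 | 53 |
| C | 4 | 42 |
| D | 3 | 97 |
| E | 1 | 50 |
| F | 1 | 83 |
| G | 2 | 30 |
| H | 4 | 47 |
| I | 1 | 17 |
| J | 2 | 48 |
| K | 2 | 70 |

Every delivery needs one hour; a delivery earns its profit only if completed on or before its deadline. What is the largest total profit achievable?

Sort by profit descending; place each in the latest free slot ≤ its deadline.
By profit: D(d3,97), F(d1,83), K(d2,70), A(d2,59), B(d2,53), E(d1,50), J(d2,48), H(d4,47), C(d4,42), G(d2,30), I(d1,17)
D→slot 3; F→slot 1; K→slot 2; A skipped; B skipped; E skipped; J skipped; H→slot 4; C skipped; G skipped; I skipped.
Profit = 83 + 70 + 97 + 47 = 297

297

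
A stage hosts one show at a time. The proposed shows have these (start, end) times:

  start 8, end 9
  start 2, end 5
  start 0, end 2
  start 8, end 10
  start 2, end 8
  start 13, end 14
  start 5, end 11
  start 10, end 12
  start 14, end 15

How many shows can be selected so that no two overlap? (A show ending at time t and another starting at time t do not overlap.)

By end time: (0,2), (2,5), (2,8), (8,9), (8,10), (5,11), (10,12), (13,14), (14,15).
Pick (0,2); next start ≥ 2 → (2,5); next start ≥ 5 → (8,9); next start ≥ 9 → (10,12); next start ≥ 12 → (13,14); next start ≥ 14 → (14,15).
Selected 6 shows.

6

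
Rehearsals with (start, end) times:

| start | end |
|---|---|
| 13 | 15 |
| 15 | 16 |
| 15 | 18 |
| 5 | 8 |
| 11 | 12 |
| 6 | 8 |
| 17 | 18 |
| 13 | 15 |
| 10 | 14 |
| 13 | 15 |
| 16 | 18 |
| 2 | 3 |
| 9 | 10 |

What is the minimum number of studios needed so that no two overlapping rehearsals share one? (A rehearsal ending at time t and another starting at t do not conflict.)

starts: [2, 5, 6, 9, 10, 11, 13, 13, 13, 15, 15, 16, 17]
ends:   [3, 8, 8, 10, 12, 14, 15, 15, 15, 16, 18, 18, 18]
s2→1 e3→0 s5→1 s6→2 e8→1 e8→0 s9→1 e10→0 s10→1 s11→2 e12→1 s13→2 s13→3 s13→4  — peak 4.

4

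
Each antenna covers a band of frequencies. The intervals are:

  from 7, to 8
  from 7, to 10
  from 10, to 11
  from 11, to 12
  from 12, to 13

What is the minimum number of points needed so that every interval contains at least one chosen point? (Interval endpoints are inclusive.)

Sort by right endpoint; whenever an interval is uncovered, place a point at its right end.
Sorted: [7,8] [7,10] [10,11] [11,12] [12,13]
{[7,8],[7,10]} hit by 8; {[10,11],[11,12]} hit by 11; {[12,13]} hit by 13.
Points: 8, 11, 13 (3 total).

3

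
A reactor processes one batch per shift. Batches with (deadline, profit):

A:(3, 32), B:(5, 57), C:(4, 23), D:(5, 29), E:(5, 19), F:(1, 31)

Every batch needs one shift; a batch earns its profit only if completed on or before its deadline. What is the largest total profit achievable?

172

Sort by profit descending; place each in the latest free slot ≤ its deadline.
Profit order: B=57 A=32 F=31 D=29 C=23 E=19
Assign: B→slot 5, A→slot 3, F→slot 1, D→slot 4, C→slot 2, E skipped.
Slots: [1:F] [2:C] [3:A] [4:D] [5:B]
Profit = 31 + 23 + 32 + 29 + 57 = 172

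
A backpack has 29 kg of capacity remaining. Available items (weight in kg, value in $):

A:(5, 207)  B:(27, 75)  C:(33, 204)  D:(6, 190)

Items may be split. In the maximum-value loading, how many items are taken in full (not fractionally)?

2

Sort by value per unit weight and fill in that order.
Order: A (207/5=41.40) > D (190/6=31.67) > C (204/33=6.18) > B (75/27=2.78)
Fill: take A (5 @ 207) → take D (6 @ 190) → take 18/33 of C → 111.27; 29/29 used.
2 item(s) taken whole; one partial (take 18/33 of C).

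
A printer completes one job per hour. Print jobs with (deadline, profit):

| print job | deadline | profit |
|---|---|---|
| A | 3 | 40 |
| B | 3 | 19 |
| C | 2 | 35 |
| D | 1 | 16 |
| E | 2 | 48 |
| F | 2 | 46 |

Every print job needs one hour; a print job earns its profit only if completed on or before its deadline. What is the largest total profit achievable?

134

By profit: E(d2,48), F(d2,46), A(d3,40), C(d2,35), B(d3,19), D(d1,16)
E→slot 2; F→slot 1; A→slot 3; C skipped; B skipped; D skipped.
Profit = 46 + 48 + 40 = 134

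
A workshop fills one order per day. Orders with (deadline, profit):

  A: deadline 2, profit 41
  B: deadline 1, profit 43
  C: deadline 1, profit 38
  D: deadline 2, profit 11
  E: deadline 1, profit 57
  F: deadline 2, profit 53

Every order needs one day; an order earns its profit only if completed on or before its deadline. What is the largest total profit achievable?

110

Take jobs in profit order; each goes to the latest open slot no later than its deadline.
Profit order: E=57 F=53 B=43 A=41 C=38 D=11
Assign: E→slot 1, F→slot 2, B skipped, A skipped, C skipped, D skipped.
Slots: [1:E] [2:F]
Profit = 57 + 53 = 110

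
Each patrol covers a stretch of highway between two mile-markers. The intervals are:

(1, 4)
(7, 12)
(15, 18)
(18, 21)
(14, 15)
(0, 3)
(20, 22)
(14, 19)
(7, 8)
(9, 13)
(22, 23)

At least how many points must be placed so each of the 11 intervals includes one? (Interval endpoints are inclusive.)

6

Sort by right endpoint; whenever an interval is uncovered, place a point at its right end.
Sorted: [0,3] [1,4] [7,8] [7,12] [9,13] [14,15] [15,18] [14,19] [18,21] [20,22] [22,23]
{[0,3],[1,4]} hit by 3; {[7,8],[7,12]} hit by 8; {[9,13]} hit by 13; {[14,15],[15,18],[14,19]} hit by 15; {[18,21],[20,22]} hit by 21; {[22,23]} hit by 23.
Points: 3, 8, 13, 15, 21, 23 (6 total).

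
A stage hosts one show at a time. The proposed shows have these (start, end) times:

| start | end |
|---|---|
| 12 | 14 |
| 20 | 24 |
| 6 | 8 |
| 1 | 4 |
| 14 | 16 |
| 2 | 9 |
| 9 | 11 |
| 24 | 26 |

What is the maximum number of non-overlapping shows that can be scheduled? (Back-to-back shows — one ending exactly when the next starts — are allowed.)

7

Greedy by earliest finish: after sorting by end time, pick each interval compatible with the last pick.
Sorted by end: (1,4)  (6,8)  (2,9)  (9,11)  (12,14)  (14,16)  (20,24)  (24,26)
take (1,4); take (6,8); take (9,11); take (12,14); take (14,16); take (20,24); take (24,26).
Selected 7 shows.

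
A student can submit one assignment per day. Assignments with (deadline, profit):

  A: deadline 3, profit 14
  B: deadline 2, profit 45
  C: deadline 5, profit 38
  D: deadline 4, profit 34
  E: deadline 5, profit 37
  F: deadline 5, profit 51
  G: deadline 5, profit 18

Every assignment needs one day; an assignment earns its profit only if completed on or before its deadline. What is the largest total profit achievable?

205

Take jobs in profit order; each goes to the latest open slot no later than its deadline.
By profit: F(d5,51), B(d2,45), C(d5,38), E(d5,37), D(d4,34), G(d5,18), A(d3,14)
F→slot 5; B→slot 2; C→slot 4; E→slot 3; D→slot 1; G skipped; A skipped.
Profit = 34 + 45 + 37 + 38 + 51 = 205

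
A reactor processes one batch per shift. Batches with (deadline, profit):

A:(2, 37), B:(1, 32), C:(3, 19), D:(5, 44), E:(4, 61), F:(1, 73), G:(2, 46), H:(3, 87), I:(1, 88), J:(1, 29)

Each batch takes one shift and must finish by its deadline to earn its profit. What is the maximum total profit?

Sort by profit descending; place each in the latest free slot ≤ its deadline.
By profit: I(d1,88), H(d3,87), F(d1,73), E(d4,61), G(d2,46), D(d5,44), A(d2,37), B(d1,32), J(d1,29), C(d3,19)
I→slot 1; H→slot 3; F skipped; E→slot 4; G→slot 2; D→slot 5; A skipped; B skipped; J skipped; C skipped.
Profit = 88 + 46 + 87 + 61 + 44 = 326

326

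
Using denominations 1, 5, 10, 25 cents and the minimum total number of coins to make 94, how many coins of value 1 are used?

4

Use the largest denomination that fits, subtract, and repeat.
94 − 3×25→19 − 1×10→9 − 1×5→4 − 4×1→0
Count of 1: 4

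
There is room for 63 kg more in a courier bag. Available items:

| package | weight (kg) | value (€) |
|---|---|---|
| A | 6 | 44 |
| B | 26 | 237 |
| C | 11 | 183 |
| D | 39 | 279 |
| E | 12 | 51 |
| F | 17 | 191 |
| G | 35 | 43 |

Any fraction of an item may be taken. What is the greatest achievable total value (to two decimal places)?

676.46

Sort by value per unit weight and fill in that order.
Order: C (183/11=16.64) > F (191/17=11.24) > B (237/26=9.12) > A (44/6=7.33) > D (279/39=7.15) > E (51/12=4.25) > G (43/35=1.23)
Fill: take C (11 @ 183) → take F (17 @ 191) → take B (26 @ 237) → take A (6 @ 44) → take 3/39 of D → 21.46; 63/63 used.
Total value = 676.46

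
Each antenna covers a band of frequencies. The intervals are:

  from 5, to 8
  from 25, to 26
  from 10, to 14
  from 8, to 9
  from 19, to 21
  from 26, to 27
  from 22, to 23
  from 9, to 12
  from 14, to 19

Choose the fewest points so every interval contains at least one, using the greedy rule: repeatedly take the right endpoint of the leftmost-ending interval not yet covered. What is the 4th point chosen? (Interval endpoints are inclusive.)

Process intervals by earliest right end; each time one isn't hit yet, stab at its right endpoint.
By right end: [5,8]  [8,9]  [9,12]  [10,14]  [14,19]  [19,21]  [22,23]  [25,26]  [26,27]
[5,8] uncovered → point at 8; [9,12] uncovered → point at 12; [14,19] uncovered → point at 19; [22,23] uncovered → point at 23; [25,26] uncovered → point at 26.
Points: 8, 12, 19, 23, 26 (5 total).

23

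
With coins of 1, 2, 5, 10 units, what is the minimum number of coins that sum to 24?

24 = 2×10 + 2×2
Total coins = 2 + 2 = 4

4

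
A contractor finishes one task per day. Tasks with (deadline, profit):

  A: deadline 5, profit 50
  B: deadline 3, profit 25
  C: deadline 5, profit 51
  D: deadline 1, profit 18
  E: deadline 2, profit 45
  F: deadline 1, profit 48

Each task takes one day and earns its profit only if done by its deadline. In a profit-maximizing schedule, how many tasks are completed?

By profit: C(d5,51), A(d5,50), F(d1,48), E(d2,45), B(d3,25), D(d1,18)
C→slot 5; A→slot 4; F→slot 1; E→slot 2; B→slot 3; D skipped.
5 of 6 scheduled.

5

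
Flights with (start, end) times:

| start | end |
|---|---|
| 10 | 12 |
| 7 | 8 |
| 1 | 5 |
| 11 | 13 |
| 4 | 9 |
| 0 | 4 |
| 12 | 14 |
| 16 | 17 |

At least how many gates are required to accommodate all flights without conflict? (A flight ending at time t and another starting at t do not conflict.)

2

The answer is the maximum number of intervals overlapping at any instant.
starts: [0, 1, 4, 7, 10, 11, 12, 16]
ends:   [4, 5, 8, 9, 12, 13, 14, 17]
s0→1 s1→2  — peak 2.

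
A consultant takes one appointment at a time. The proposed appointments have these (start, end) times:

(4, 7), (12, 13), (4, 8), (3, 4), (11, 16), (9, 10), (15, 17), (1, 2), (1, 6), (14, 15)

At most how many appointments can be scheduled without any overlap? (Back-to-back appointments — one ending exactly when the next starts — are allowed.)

Sort by end time and greedily take each interval whose start is ≥ the last chosen end.
By end time: (1,2), (3,4), (1,6), (4,7), (4,8), (9,10), (12,13), (14,15), (11,16), (15,17).
Pick (1,2); next start ≥ 2 → (3,4); next start ≥ 4 → (4,7); next start ≥ 7 → (9,10); next start ≥ 10 → (12,13); next start ≥ 13 → (14,15); next start ≥ 15 → (15,17).
Selected 7 appointments.

7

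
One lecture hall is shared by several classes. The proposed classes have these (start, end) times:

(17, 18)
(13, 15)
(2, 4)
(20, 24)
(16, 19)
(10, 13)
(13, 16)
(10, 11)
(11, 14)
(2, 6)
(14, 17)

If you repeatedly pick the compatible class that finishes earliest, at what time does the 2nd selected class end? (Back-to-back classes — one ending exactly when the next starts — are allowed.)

11

Order by finish time; keep every interval that doesn't clash with the previous kept one.
By end time: (2,4), (2,6), (10,11), (10,13), (11,14), (13,15), (13,16), (14,17), (17,18), (16,19), (20,24).
Pick (2,4); next start ≥ 4 → (10,11); next start ≥ 11 → (11,14); next start ≥ 14 → (14,17); next start ≥ 17 → (17,18); next start ≥ 18 → (20,24).
Selected: (2,4) (10,11) (11,14) (14,17) (17,18) (20,24)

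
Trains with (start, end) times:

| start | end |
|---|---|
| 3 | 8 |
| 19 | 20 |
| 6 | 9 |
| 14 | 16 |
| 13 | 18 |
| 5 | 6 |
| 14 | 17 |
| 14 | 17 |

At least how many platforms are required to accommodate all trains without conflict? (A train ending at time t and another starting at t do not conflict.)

4

The answer is the maximum number of intervals overlapping at any instant.
starts: [3, 5, 6, 13, 14, 14, 14, 19]
ends:   [6, 8, 9, 16, 17, 17, 18, 20]
s3→1 s5→2 e6→1 s6→2 e8→1 e9→0 s13→1 s14→2 s14→3 s14→4  — peak 4.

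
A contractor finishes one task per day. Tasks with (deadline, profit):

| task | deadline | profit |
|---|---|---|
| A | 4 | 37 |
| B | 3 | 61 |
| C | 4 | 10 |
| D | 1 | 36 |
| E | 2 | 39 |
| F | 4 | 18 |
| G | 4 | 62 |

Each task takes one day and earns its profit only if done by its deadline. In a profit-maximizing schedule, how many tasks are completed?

Sort by profit descending; place each in the latest free slot ≤ its deadline.
Profit order: G=62 B=61 E=39 A=37 D=36 F=18 C=10
Assign: G→slot 4, B→slot 3, E→slot 2, A→slot 1, D skipped, F skipped, C skipped.
Slots: [1:A] [2:E] [3:B] [4:G]
4 of 7 scheduled.

4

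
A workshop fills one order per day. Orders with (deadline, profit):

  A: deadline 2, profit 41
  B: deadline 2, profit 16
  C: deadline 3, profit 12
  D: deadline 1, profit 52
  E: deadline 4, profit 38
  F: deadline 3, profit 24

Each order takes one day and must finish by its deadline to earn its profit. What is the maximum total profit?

155

Profit order: D=52 A=41 E=38 F=24 B=16 C=12
Assign: D→slot 1, A→slot 2, E→slot 4, F→slot 3, B skipped, C skipped.
Slots: [1:D] [2:A] [3:F] [4:E]
Profit = 52 + 41 + 24 + 38 = 155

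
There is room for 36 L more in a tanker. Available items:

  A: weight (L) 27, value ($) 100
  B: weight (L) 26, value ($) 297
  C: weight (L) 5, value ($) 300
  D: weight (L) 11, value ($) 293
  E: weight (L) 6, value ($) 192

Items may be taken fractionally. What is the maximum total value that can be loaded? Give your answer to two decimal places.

944.92

Ratios (sorted): C 60.00, E 32.00, D 26.64, B 11.42, A 3.70
take C (5 @ 300); take E (6 @ 192); take D (11 @ 293); take 14/26 of B → 159.92. Capacity used 36/36.
Total value = 944.92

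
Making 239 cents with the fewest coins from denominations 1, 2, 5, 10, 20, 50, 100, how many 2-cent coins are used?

2

Greedy: take as many of the largest coin as possible, then repeat with the remainder.
239 = 2×100 + 1×20 + 1×10 + 1×5 + 2×2
Count of 2: 2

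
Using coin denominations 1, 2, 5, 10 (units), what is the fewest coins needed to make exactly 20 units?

Greedy: take as many of the largest coin as possible, then repeat with the remainder.
20 = 2×10
Total coins = 2 = 2

2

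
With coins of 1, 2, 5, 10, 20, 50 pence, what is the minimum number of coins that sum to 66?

Use the largest denomination that fits, subtract, and repeat.
66 = 1×50 + 1×10 + 1×5 + 1×1
Total coins = 1 + 1 + 1 + 1 = 4

4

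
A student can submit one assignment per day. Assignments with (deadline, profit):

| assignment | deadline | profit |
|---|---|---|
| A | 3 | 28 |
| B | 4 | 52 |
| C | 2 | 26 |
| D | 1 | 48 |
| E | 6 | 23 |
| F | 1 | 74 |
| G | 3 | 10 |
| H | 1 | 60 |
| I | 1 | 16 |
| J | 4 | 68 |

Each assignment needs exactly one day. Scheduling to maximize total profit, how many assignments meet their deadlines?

Profit order: F=74 J=68 H=60 B=52 D=48 A=28 C=26 E=23 I=16 G=10
Assign: F→slot 1, J→slot 4, H skipped, B→slot 3, D skipped, A→slot 2, C skipped, E→slot 6, I skipped, G skipped.
Slots: [1:F] [2:A] [3:B] [4:J] [6:E]
5 of 10 scheduled.

5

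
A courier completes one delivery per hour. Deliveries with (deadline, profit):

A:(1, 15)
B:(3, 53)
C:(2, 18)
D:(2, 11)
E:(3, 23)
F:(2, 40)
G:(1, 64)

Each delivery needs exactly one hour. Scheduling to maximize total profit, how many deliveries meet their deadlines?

Take jobs in profit order; each goes to the latest open slot no later than its deadline.
Profit order: G=64 B=53 F=40 E=23 C=18 A=15 D=11
Assign: G→slot 1, B→slot 3, F→slot 2, E skipped, C skipped, A skipped, D skipped.
Slots: [1:G] [2:F] [3:B]
3 of 7 scheduled.

3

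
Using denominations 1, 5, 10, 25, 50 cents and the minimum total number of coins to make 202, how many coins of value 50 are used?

Greedy: take as many of the largest coin as possible, then repeat with the remainder.
202 − 4×50→2 − 2×1→0
Count of 50: 4

4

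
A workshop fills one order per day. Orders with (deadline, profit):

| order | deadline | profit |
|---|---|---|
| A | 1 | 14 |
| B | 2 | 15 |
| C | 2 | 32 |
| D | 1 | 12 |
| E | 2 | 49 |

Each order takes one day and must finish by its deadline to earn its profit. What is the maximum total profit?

Sort by profit descending; place each in the latest free slot ≤ its deadline.
Profit order: E=49 C=32 B=15 A=14 D=12
Assign: E→slot 2, C→slot 1, B skipped, A skipped, D skipped.
Slots: [1:C] [2:E]
Profit = 32 + 49 = 81

81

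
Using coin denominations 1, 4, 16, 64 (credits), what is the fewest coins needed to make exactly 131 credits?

5

131 = 2×64 + 3×1
Total coins = 2 + 3 = 5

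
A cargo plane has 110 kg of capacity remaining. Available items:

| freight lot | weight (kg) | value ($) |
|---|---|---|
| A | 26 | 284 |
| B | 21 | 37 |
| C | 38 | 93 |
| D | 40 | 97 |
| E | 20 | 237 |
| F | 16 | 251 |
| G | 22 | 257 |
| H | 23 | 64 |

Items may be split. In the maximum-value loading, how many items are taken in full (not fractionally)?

Greedy by value/weight ratio, highest first.
Order: F (251/16=15.69) > E (237/20=11.85) > G (257/22=11.68) > A (284/26=10.92) > H (64/23=2.78) > C (93/38=2.45) > D (97/40=2.42) > B (37/21=1.76)
Fill: take F (16 @ 251) → take E (20 @ 237) → take G (22 @ 257) → take A (26 @ 284) → take H (23 @ 64) → take 3/38 of C → 7.34; 110/110 used.
5 item(s) taken whole; one partial (take 3/38 of C).

5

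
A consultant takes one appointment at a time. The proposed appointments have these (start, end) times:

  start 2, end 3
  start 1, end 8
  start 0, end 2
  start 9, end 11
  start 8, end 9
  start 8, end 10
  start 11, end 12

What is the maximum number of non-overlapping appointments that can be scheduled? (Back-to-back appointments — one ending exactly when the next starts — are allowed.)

Greedy by earliest finish: after sorting by end time, pick each interval compatible with the last pick.
By end time: (0,2), (2,3), (1,8), (8,9), (8,10), (9,11), (11,12).
Pick (0,2); next start ≥ 2 → (2,3); next start ≥ 3 → (8,9); next start ≥ 9 → (9,11); next start ≥ 11 → (11,12).
Selected 5 appointments.

5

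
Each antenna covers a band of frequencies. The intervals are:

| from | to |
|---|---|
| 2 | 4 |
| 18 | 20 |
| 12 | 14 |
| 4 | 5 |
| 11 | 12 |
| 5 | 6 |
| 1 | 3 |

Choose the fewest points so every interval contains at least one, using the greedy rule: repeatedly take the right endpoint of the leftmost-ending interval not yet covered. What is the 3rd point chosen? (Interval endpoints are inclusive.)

Process intervals by earliest right end; each time one isn't hit yet, stab at its right endpoint.
By right end: [1,3]  [2,4]  [4,5]  [5,6]  [11,12]  [12,14]  [18,20]
[1,3] uncovered → point at 3; [4,5] uncovered → point at 5; [11,12] uncovered → point at 12; [18,20] uncovered → point at 20.
Points: 3, 5, 12, 20 (4 total).

12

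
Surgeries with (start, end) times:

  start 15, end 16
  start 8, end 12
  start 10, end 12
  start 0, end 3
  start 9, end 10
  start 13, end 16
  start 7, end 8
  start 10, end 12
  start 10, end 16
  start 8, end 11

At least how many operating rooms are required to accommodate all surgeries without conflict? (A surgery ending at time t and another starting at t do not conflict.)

starts: [0, 7, 8, 8, 9, 10, 10, 10, 13, 15]
ends:   [3, 8, 10, 11, 12, 12, 12, 16, 16, 16]
s0→1 e3→0 s7→1 e8→0 s8→1 s8→2 s9→3 e10→2 s10→3 s10→4 s10→5  — peak 5.

5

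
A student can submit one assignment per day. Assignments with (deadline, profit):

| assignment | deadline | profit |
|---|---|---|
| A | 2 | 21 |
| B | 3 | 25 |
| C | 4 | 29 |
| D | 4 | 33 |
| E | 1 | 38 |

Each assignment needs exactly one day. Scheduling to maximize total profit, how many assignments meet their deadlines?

Sort by profit descending; place each in the latest free slot ≤ its deadline.
Profit order: E=38 D=33 C=29 B=25 A=21
Assign: E→slot 1, D→slot 4, C→slot 3, B→slot 2, A skipped.
Slots: [1:E] [2:B] [3:C] [4:D]
4 of 5 scheduled.

4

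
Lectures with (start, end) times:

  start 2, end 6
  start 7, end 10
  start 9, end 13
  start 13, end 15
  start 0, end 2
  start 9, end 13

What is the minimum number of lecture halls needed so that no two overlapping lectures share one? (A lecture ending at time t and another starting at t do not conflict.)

3

The answer is the maximum number of intervals overlapping at any instant.
Events (time:±→running): 0:+→1 2:-→0 2:+→1 6:-→0 7:+→1 9:+→2 9:+→3 … peak 3.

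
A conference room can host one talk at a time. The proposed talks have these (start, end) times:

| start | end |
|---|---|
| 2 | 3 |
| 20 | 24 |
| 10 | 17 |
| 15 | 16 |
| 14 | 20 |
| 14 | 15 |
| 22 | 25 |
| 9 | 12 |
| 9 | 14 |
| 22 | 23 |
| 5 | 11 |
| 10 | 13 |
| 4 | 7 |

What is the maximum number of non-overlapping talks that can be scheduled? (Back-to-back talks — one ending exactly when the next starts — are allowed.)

Sorted by end: (2,3)  (4,7)  (5,11)  (9,12)  (10,13)  (9,14)  (14,15)  (15,16)  (10,17)  (14,20)  (22,23)  (20,24)  (22,25)
take (2,3); take (4,7); skip (5,11); take (9,12); take (14,15); take (15,16); take (22,23).
Selected 6 talks.

6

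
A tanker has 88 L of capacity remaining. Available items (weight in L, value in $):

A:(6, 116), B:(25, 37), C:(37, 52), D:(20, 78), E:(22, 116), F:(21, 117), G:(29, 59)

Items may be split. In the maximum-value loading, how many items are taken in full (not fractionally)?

4

Sort by value per unit weight and fill in that order.
Order: A (116/6=19.33) > F (117/21=5.57) > E (116/22=5.27) > D (78/20=3.90) > G (59/29=2.03) > B (37/25=1.48) > C (52/37=1.41)
Fill: take A (6 @ 116) → take F (21 @ 117) → take E (22 @ 116) → take D (20 @ 78) → take 19/29 of G → 38.66; 88/88 used.
4 item(s) taken whole; one partial (take 19/29 of G).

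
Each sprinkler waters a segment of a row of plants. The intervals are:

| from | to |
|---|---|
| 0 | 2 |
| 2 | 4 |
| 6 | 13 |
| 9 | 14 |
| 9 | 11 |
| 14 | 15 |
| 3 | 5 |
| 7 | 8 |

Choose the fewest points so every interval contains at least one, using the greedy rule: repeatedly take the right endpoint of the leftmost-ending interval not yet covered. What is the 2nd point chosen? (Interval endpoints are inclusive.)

5

Sort by right endpoint; whenever an interval is uncovered, place a point at its right end.
Sorted: [0,2] [2,4] [3,5] [7,8] [9,11] [6,13] [9,14] [14,15]
{[0,2],[2,4]} hit by 2; {[3,5]} hit by 5; {[7,8]} hit by 8; {[9,11],[6,13],[9,14]} hit by 11; {[14,15]} hit by 15.
Points: 2, 5, 8, 11, 15 (5 total).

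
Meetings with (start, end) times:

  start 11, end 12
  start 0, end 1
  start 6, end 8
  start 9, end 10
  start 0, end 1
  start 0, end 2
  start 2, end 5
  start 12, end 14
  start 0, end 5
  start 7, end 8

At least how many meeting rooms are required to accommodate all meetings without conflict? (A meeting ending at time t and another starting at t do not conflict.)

4

Count concurrent intervals with a sweep; the peak is the room count.
starts: [0, 0, 0, 0, 2, 6, 7, 9, 11, 12]
ends:   [1, 1, 2, 5, 5, 8, 8, 10, 12, 14]
s0→1 s0→2 s0→3 s0→4  — peak 4.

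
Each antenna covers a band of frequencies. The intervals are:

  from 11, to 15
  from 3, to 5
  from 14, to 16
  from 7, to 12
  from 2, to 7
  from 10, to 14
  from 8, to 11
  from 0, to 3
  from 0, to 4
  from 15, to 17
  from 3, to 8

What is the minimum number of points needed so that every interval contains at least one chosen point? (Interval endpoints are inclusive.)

3

Process intervals by earliest right end; each time one isn't hit yet, stab at its right endpoint.
Sorted: [0,3] [0,4] [3,5] [2,7] [3,8] [8,11] [7,12] [10,14] [11,15] [14,16] [15,17]
{[0,3],[0,4],[3,5],[2,7],[3,8]} hit by 3; {[8,11],[7,12],[10,14],[11,15]} hit by 11; {[14,16],[15,17]} hit by 16.
Points: 3, 11, 16 (3 total).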